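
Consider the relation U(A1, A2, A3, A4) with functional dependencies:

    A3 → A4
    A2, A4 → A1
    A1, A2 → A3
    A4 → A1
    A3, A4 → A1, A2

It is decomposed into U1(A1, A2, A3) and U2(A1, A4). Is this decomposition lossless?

No

Common attributes: U1 ∩ U2 = {A1}.
No dependency enlarges {A1}, so (A1)⁺ = {A1}.
The closure contains neither all of U1 = {A1, A2, A3} nor all of U2 = {A1, A4}, so the common attributes are not a superkey of either fragment. The join is lossy.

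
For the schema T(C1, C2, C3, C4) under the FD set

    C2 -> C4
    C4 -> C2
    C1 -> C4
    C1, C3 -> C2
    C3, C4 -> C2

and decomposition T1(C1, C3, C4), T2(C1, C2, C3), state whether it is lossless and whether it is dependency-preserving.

Lossless test: (C1, C3)⁺ = {C1, C2, C3, C4}, which contains all of one fragment — lossless.
Dependency preservation: the restricted closure of {C2} across the fragments never reaches {C4}, so C2 → C4 cannot be enforced without a join — not preserved.

lossless but not dependency-preserving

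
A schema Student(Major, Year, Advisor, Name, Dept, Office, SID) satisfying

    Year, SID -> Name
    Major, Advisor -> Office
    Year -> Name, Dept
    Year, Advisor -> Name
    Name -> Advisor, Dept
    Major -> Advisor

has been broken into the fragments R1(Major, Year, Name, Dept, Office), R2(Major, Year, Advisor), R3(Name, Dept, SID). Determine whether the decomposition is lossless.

Chase test. Columns are Major, Year, Advisor, Name, Dept, Office, SID; row i has aⱼ where attribute j ∈ Ri, else bᵢⱼ.
Initial tableau (one row per fragment):
  row 1: a1 a2 b13 a4 a5 a6 b17
  row 2: a1 a2 a3 b24 b25 b26 b27
  row 3: b31 b32 b33 a4 a5 b36 a7
Rows 1 and 2 agree on Year; apply Year→Name, Dept and equate their Name, Dept entries.
Rows 1 and 2 agree on Name; apply Name→Advisor, Dept and equate their Advisor, Dept entries.
Rows 1 and 3 agree on Name; apply Name→Advisor, Dept and equate their Advisor, Dept entries.
Rows 1 and 2 agree on Major, Advisor; apply Major, Advisor→Office and equate their Office entries.
No row becomes fully distinguished — the join is lossy.

No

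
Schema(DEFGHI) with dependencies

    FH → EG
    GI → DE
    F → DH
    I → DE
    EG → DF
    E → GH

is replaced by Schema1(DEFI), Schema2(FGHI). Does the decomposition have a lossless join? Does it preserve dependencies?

Lossless test: (FI)⁺ = {DEFGHI}, which contains all of one fragment — lossless.
Dependency preservation: FH → EG; GI → DE; F → DH; EG → DF; E → GH are not contained in any single fragment, but the restricted closure of each left-hand side across the fragments still reaches the right-hand side; the remaining FDs each lie inside some fragment. All dependencies are preserved.

lossless and dependency-preserving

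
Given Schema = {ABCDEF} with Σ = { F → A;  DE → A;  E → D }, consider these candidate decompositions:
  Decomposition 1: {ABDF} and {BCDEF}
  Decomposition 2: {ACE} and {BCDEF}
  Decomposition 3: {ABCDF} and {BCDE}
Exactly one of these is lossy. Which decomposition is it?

Decomposition 3

Decomposition 1: common = {BDF}, closure = {ABDF} → lossless.
Decomposition 2: common = {CE}, closure = {ACDE} → lossless.
Decomposition 3: common = {BCD}, closure = {BCD} → lossy.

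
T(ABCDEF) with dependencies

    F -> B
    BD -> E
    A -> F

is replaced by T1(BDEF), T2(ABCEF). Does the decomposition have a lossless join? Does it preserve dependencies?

Lossless test: (BEF)⁺ = {BEF}, which is a superkey of neither fragment — lossy.
Dependency preservation: every FD's attributes lie within a single fragment, so each can be enforced locally — preserved.

lossy but dependency-preserving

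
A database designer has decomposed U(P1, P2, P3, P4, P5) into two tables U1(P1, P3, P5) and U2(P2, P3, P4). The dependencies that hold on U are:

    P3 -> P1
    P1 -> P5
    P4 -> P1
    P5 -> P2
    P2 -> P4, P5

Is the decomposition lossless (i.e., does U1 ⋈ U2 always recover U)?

Yes

Common attributes: U1 ∩ U2 = {P3}.
Closure of {P3}: P3 → P1 applies, adding P1; P1 → P5 applies, adding P5; P5 → P2 applies, adding P2; P2 → P4, P5 applies, adding P4. So (P3)⁺ = {P1, P2, P3, P4, P5}.
This closure contains every attribute of U1, so U1 ∩ U2 → U1. The join is lossless.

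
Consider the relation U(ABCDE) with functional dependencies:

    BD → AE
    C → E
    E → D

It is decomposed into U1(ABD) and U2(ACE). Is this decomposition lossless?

No

Common attributes: U1 ∩ U2 = {A}.
No dependency enlarges {A}, so (A)⁺ = {A}.
The closure contains neither all of U1 = {ABD} nor all of U2 = {ACE}, so the common attributes are not a superkey of either fragment. The join is lossy.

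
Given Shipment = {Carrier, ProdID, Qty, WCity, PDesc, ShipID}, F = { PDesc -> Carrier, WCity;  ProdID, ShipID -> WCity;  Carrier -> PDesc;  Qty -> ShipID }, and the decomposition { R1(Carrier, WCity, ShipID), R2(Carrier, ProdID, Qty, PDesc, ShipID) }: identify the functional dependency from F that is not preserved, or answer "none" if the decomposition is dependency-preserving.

ProdID, ShipID -> WCity

Check ProdID, ShipID → WCity: no single fragment contains all of {ProdID, WCity, ShipID}, and the restricted closure of {ProdID, ShipID} across the fragments never reaches {WCity}.
PDesc → Carrier, WCity is preserved.
Carrier → PDesc is preserved.
Qty → ShipID is preserved.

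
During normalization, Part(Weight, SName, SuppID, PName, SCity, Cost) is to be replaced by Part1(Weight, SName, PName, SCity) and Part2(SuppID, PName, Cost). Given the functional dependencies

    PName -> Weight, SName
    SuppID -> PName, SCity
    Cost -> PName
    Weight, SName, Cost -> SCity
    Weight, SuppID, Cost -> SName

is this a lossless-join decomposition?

No

Common attributes: Part1 ∩ Part2 = {PName}.
Closure of {PName}: PName → Weight, SName applies, adding Weight, SName. So (PName)⁺ = {Weight, SName, PName}.
The closure contains neither all of Part1 = {Weight, SName, PName, SCity} nor all of Part2 = {SuppID, PName, Cost}, so the common attributes are not a superkey of either fragment. The join is lossy.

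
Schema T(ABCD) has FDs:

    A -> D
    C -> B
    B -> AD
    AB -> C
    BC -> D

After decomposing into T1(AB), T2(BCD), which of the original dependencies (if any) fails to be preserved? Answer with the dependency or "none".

A -> D

Check A → D: no single fragment contains all of {AD}, and the restricted closure of {A} across the fragments never reaches {D}.
C → B is preserved.
B → AD is preserved.
AB → C is preserved.
BC → D is preserved.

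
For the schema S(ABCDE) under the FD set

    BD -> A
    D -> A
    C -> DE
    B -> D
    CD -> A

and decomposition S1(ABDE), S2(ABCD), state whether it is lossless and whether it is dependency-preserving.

Lossless test: (ABD)⁺ = {ABD}, which is a superkey of neither fragment — lossy.
Dependency preservation: the restricted closure of {C} across the fragments never reaches {DE}, so C → DE cannot be enforced without a join — not preserved.

lossy and not dependency-preserving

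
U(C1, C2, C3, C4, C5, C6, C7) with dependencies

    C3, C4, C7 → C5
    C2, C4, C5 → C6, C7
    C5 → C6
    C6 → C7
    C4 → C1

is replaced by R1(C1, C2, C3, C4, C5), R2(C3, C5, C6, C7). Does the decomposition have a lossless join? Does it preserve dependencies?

Lossless test: (C3, C5)⁺ = {C3, C5, C6, C7}, which contains all of one fragment — lossless.
Dependency preservation: the restricted closure of {C3, C4, C7} across the fragments never reaches {C5}, so C3, C4, C7 → C5 cannot be enforced without a join — not preserved.

lossless but not dependency-preserving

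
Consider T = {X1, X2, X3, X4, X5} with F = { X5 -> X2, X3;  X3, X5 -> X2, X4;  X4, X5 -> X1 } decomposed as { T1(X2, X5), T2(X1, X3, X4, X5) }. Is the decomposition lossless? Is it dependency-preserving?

lossless and dependency-preserving

Lossless test: (X5)⁺ = {X1, X2, X3, X4, X5}, which contains all of one fragment — lossless.
Dependency preservation: X5 → X2, X3; X3, X5 → X2, X4 are not contained in any single fragment, but the restricted closure of each left-hand side across the fragments still reaches the right-hand side; the remaining FDs each lie inside some fragment. All dependencies are preserved.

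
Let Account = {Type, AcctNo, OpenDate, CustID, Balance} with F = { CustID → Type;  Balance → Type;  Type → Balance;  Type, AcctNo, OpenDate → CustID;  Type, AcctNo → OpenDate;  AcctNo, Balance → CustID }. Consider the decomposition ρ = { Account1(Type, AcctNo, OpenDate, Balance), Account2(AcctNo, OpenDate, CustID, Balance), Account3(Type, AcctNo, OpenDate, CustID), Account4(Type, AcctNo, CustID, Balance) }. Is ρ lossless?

Chase test. Columns are Type, AcctNo, OpenDate, CustID, Balance; row i has aⱼ where attribute j ∈ Accounti, else bᵢⱼ.
Initial tableau (one row per fragment):
  row 1: a1 a2 a3 b14 a5
  row 2: b21 a2 a3 a4 a5
  row 3: a1 a2 a3 a4 b35
  row 4: a1 a2 b43 a4 a5
Rows 2 and 3 agree on CustID; apply CustID→Type and equate their Type entries.
Rows 1 and 3 agree on Type; apply Type→Balance and equate their Balance entries.
Rows 1 and 2 agree on Type, AcctNo, OpenDate; apply Type, AcctNo, OpenDate→CustID and equate their CustID entries.
Rows 1 and 4 agree on Type, AcctNo; apply Type, AcctNo→OpenDate and equate their OpenDate entries.
Row 1 is now all distinguished symbols — the join is lossless.

Yes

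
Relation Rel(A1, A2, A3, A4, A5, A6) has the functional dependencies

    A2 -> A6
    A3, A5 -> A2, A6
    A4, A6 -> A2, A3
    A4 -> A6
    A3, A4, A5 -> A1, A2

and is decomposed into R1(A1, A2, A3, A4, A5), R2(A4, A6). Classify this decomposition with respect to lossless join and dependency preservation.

lossless but not dependency-preserving

Lossless test: (A4)⁺ = {A2, A3, A4, A6}, which contains all of one fragment — lossless.
Dependency preservation: the restricted closure of {A2} across the fragments never reaches {A6}, so A2 → A6 cannot be enforced without a join — not preserved.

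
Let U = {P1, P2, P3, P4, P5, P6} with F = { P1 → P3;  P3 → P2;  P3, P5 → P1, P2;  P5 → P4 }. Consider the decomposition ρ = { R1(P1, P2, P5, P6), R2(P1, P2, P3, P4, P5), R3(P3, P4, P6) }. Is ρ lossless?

Yes

Chase test. Columns are P1, P2, P3, P4, P5, P6; row i has aⱼ where attribute j ∈ Ri, else bᵢⱼ.
Initial tableau (one row per fragment):
  row 1: a1 a2 b13 b14 a5 a6
  row 2: a1 a2 a3 a4 a5 b26
  row 3: b31 b32 a3 a4 b35 a6
Rows 1 and 2 agree on P1; apply P1→P3 and equate their P3 entries.
Rows 1 and 3 agree on P3; apply P3→P2 and equate their P2 entries.
Rows 1 and 2 agree on P5; apply P5→P4 and equate their P4 entries.
Row 1 is now all distinguished symbols — the join is lossless.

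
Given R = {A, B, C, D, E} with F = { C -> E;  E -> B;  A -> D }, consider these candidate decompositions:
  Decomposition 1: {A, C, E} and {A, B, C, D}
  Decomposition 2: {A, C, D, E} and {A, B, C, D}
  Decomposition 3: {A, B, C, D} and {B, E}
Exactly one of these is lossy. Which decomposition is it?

Decomposition 3

Decomposition 1: common = {A, C}, closure = {A, B, C, D, E} → lossless.
Decomposition 2: common = {A, C, D}, closure = {A, B, C, D, E} → lossless.
Decomposition 3: common = {B}, closure = {B} → lossy.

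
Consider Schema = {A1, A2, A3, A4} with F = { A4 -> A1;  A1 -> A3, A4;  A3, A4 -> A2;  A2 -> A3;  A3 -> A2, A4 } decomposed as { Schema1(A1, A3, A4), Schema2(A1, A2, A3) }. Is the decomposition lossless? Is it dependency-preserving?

Lossless test: (A1, A3)⁺ = {A1, A2, A3, A4}, which contains all of one fragment — lossless.
Dependency preservation: A3, A4 → A2; A3 → A2, A4 are not contained in any single fragment, but the restricted closure of each left-hand side across the fragments still reaches the right-hand side; the remaining FDs each lie inside some fragment. All dependencies are preserved.

lossless and dependency-preserving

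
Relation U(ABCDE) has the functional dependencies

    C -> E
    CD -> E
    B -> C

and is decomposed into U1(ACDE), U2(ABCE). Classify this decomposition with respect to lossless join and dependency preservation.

Lossless test: (ACE)⁺ = {ACE}, which is a superkey of neither fragment — lossy.
Dependency preservation: every FD's attributes lie within a single fragment, so each can be enforced locally — preserved.

lossy but dependency-preserving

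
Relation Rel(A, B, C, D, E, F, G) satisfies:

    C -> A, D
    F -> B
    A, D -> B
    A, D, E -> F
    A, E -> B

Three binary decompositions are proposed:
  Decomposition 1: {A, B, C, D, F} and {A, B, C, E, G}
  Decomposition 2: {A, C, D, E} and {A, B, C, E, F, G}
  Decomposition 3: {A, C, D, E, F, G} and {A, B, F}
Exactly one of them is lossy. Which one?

Decomposition 1

Decomposition 1: common = {A, B, C}, closure = {A, B, C, D} → lossy.
Decomposition 2: common = {A, C, E}, closure = {A, B, C, D, E, F} → lossless.
Decomposition 3: common = {A, F}, closure = {A, B, F} → lossless.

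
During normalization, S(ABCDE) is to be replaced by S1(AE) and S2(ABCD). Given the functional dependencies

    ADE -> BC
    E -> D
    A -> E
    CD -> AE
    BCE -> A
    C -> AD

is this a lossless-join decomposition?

Common attributes: S1 ∩ S2 = {A}.
Closure of {A}: A → E applies, adding E; E → D applies, adding D; ADE → BC applies, adding BC. So (A)⁺ = {ABCDE}.
This closure contains every attribute of S1, so S1 ∩ S2 → S1. The join is lossless.

Yes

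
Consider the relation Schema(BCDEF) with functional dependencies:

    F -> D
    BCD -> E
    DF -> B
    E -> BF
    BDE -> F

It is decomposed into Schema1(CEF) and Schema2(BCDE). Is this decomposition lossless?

Yes

Common attributes: Schema1 ∩ Schema2 = {CE}.
Closure of {CE}: E → BF applies, adding BF; F → D applies, adding D. So (CE)⁺ = {BCDEF}.
This closure contains every attribute of Schema1, so Schema1 ∩ Schema2 → Schema1. The join is lossless.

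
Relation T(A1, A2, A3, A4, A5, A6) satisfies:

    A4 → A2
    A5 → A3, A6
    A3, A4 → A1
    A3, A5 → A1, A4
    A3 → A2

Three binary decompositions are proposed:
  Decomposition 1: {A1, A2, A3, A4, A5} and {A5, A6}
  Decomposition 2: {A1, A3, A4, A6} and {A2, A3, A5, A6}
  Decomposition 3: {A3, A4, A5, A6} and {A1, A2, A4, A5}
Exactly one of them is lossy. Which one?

Decomposition 1: common = {A5}, closure = {A1, A2, A3, A4, A5, A6} → lossless.
Decomposition 2: common = {A3, A6}, closure = {A2, A3, A6} → lossy.
Decomposition 3: common = {A4, A5}, closure = {A1, A2, A3, A4, A5, A6} → lossless.

Decomposition 2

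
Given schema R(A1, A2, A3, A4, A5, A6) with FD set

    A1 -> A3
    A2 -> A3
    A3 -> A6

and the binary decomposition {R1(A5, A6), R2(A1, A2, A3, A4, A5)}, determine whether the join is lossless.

No

Common attributes: R1 ∩ R2 = {A5}.
No dependency enlarges {A5}, so (A5)⁺ = {A5}.
The closure contains neither all of R1 = {A5, A6} nor all of R2 = {A1, A2, A3, A4, A5}, so the common attributes are not a superkey of either fragment. The join is lossy.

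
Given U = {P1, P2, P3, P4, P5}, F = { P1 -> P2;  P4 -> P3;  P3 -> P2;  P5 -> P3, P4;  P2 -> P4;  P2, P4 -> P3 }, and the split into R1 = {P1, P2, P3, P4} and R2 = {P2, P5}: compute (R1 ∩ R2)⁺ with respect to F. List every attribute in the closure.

P2, P3, P4

R1 ∩ R2 = {P2}.
P2 → P4 applies, adding P4
P2, P4 → P3 applies, adding P3
Closure: {P2, P3, P4}.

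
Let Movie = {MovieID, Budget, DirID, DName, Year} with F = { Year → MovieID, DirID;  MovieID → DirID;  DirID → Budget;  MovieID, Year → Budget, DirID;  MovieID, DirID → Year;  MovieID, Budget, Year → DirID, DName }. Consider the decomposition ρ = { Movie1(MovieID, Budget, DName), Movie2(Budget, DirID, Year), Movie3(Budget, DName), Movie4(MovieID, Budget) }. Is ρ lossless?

No

Chase test. Columns are MovieID, Budget, DirID, DName, Year; row i has aⱼ where attribute j ∈ Moviei, else bᵢⱼ.
Initial tableau (one row per fragment):
  row 1: a1 a2 b13 a4 b15
  row 2: b21 a2 a3 b24 a5
  row 3: b31 a2 b33 a4 b35
  row 4: a1 a2 b43 b44 b45
Rows 1 and 4 agree on MovieID; apply MovieID→DirID and equate their DirID entries.
Rows 1 and 4 agree on MovieID, DirID; apply MovieID, DirID→Year and equate their Year entries.
Rows 1 and 4 agree on MovieID, Budget, Year; apply MovieID, Budget, Year→DirID, DName and equate their DirID, DName entries.
No row becomes fully distinguished — the join is lossy.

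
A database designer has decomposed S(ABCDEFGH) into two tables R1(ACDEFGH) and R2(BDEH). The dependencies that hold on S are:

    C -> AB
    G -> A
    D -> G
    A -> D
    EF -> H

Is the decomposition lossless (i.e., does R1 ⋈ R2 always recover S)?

No

Common attributes: R1 ∩ R2 = {DEH}.
Closure of {DEH}: D → G applies, adding G; G → A applies, adding A. So (DEH)⁺ = {ADEGH}.
The closure contains neither all of R1 = {ACDEFGH} nor all of R2 = {BDEH}, so the common attributes are not a superkey of either fragment. The join is lossy.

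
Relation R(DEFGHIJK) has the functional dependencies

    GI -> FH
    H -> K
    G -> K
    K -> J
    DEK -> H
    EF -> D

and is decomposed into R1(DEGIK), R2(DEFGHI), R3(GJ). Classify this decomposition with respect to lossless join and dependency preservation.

Lossless test (chase): Rows 1 and 2 agree on GI; apply GI→FH and equate their FH entries. Rows 1 and 2 agree on H; apply H→K and equate their K entries. Rows 1 and 3 agree on G; apply G→K and equate their K entries. Rows 1 and 2 agree on K; apply K→J and equate their J entries. Rows 1 and 3 agree on K; apply K→J and equate their J entries. Row 1 is now all distinguished symbols — the join is lossless.
Dependency preservation: the restricted closure of {H} across the fragments never reaches {K}, so H → K cannot be enforced without a join — not preserved.

lossless but not dependency-preserving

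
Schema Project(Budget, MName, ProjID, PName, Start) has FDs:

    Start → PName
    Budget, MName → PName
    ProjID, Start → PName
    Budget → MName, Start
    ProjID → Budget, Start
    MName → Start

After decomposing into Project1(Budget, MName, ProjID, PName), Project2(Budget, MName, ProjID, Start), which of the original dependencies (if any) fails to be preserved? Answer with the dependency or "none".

Check Start → PName: no single fragment contains all of {PName, Start}, and the restricted closure of {Start} across the fragments never reaches {PName}.
Budget, MName → PName is preserved.
ProjID, Start → PName is preserved.
Budget → MName, Start is preserved.
ProjID → Budget, Start is preserved.
MName → Start is preserved.

Start → PName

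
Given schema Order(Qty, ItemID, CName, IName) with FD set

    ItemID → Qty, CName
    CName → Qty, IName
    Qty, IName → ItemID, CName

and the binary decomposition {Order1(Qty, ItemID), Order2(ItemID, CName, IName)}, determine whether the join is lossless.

Common attributes: Order1 ∩ Order2 = {ItemID}.
Closure of {ItemID}: ItemID → Qty, CName applies, adding Qty, CName; CName → Qty, IName applies, adding IName. So (ItemID)⁺ = {Qty, ItemID, CName, IName}.
This closure contains every attribute of Order1, so Order1 ∩ Order2 → Order1. The join is lossless.

Yes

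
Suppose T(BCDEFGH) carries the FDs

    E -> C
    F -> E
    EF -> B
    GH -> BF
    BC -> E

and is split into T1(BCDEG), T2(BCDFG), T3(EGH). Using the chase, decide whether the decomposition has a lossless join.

No

Chase test. Columns are BCDEFGH; row i has aⱼ where attribute j ∈ Ti, else bᵢⱼ.
Initial tableau (one row per fragment):
  row 1: a1 a2 a3 a4 b15 a6 b17
  row 2: a1 a2 a3 b24 a5 a6 b27
  row 3: b31 b32 b33 a4 b35 a6 a7
Rows 1 and 3 agree on E; apply E→C and equate their C entries.
Rows 1 and 2 agree on BC; apply BC→E and equate their E entries.
No row becomes fully distinguished — the join is lossy.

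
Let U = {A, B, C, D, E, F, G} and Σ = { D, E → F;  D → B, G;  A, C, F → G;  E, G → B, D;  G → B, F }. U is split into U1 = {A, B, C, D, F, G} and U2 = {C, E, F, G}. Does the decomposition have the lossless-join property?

No

Common attributes: U1 ∩ U2 = {C, F, G}.
Closure of {C, F, G}: G → B, F applies, adding B. So (C, F, G)⁺ = {B, C, F, G}.
The closure contains neither all of U1 = {A, B, C, D, F, G} nor all of U2 = {C, E, F, G}, so the common attributes are not a superkey of either fragment. The join is lossy.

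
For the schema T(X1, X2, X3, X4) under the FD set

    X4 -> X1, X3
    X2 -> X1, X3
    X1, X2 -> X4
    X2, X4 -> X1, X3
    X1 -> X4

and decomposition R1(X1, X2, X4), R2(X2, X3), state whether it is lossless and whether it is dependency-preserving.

Lossless test: (X2)⁺ = {X1, X2, X3, X4}, which contains all of one fragment — lossless.
Dependency preservation: the restricted closure of {X4} across the fragments never reaches {X1, X3}, so X4 → X1, X3 cannot be enforced without a join — not preserved.

lossless but not dependency-preserving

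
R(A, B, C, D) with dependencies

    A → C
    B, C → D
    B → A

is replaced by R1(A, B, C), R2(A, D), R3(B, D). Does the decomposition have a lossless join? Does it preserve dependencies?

lossless and dependency-preserving

Lossless test (chase): Rows 1 and 2 agree on A; apply A→C and equate their C entries. Rows 1 and 3 agree on B; apply B→A and equate their A entries. Rows 1 and 3 agree on A; apply A→C and equate their C entries. Rows 1 and 3 agree on B, C; apply B, C→D and equate their D entries. Row 1 is now all distinguished symbols — the join is lossless.
Dependency preservation: B, C → D is not contained in any single fragment, but the restricted closure of its left-hand side across the fragments still reaches the right-hand side; the remaining FDs each lie inside some fragment. All dependencies are preserved.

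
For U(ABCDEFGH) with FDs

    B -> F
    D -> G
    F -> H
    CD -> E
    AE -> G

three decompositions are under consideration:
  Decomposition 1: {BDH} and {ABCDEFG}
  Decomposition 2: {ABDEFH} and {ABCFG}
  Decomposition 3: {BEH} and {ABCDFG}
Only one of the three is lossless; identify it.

Decomposition 1

Decomposition 1: common = {BD}, closure = {BDFGH} → lossless.
Decomposition 2: common = {ABF}, closure = {ABFH} → lossy.
Decomposition 3: common = {B}, closure = {BFH} → lossy.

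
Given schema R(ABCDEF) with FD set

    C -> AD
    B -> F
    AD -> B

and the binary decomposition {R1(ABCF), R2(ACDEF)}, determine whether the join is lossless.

Common attributes: R1 ∩ R2 = {ACF}.
Closure of {ACF}: C → AD applies, adding D; AD → B applies, adding B. So (ACF)⁺ = {ABCDF}.
This closure contains every attribute of R1, so R1 ∩ R2 → R1. The join is lossless.

Yes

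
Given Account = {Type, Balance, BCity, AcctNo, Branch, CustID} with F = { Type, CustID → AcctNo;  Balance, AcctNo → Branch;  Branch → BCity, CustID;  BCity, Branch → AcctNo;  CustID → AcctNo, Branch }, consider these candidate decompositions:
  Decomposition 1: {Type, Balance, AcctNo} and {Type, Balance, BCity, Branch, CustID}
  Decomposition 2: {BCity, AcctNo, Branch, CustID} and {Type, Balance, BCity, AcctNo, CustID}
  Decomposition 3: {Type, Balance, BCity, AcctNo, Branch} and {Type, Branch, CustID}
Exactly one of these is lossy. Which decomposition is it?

Decomposition 1: common = {Type, Balance}, closure = {Type, Balance} → lossy.
Decomposition 2: common = {BCity, AcctNo, CustID}, closure = {BCity, AcctNo, Branch, CustID} → lossless.
Decomposition 3: common = {Type, Branch}, closure = {Type, BCity, AcctNo, Branch, CustID} → lossless.

Decomposition 1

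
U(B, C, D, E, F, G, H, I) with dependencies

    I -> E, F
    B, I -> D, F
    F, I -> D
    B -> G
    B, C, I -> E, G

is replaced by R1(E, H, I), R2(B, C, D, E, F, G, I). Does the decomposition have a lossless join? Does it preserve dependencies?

lossy but dependency-preserving

Lossless test: (E, I)⁺ = {D, E, F, I}, which is a superkey of neither fragment — lossy.
Dependency preservation: every FD's attributes lie within a single fragment, so each can be enforced locally — preserved.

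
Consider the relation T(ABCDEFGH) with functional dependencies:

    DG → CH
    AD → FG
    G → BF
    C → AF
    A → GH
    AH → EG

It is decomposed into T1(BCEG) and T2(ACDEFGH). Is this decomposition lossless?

Common attributes: T1 ∩ T2 = {CEG}.
Closure of {CEG}: G → BF applies, adding BF; C → AF applies, adding A; A → GH applies, adding H. So (CEG)⁺ = {ABCEFGH}.
This closure contains every attribute of T1, so T1 ∩ T2 → T1. The join is lossless.

Yes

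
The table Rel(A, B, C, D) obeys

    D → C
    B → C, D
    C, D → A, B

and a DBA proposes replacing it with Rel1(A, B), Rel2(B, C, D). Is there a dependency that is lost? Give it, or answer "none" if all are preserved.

none

D → C lies within Rel2.
B → C, D lies within Rel2.
C, D → A, B: restricted closure across fragments reaches A, B.
Every dependency is enforceable on the fragments, so the decomposition is dependency-preserving.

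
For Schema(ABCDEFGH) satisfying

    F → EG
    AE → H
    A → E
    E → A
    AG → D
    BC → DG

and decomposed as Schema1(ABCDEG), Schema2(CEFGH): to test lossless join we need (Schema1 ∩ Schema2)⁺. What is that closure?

ACDEGH

Schema1 ∩ Schema2 = {CEG}.
E → A applies, adding A
AG → D applies, adding D
AE → H applies, adding H
Closure: {ACDEGH}.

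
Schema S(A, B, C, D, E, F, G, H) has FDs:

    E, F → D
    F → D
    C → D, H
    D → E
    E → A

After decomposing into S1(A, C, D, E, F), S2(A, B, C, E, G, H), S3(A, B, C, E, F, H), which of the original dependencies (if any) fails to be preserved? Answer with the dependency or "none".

E, F → D lies within S1.
F → D lies within S1.
C → D, H: restricted closure across fragments reaches D, H.
D → E lies within S1.
E → A lies within S1.
Every dependency is enforceable on the fragments, so the decomposition is dependency-preserving.

none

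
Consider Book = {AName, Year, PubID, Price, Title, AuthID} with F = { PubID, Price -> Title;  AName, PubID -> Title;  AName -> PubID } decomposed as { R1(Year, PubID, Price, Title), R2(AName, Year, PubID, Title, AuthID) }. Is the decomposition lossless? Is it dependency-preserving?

lossy but dependency-preserving

Lossless test: (Year, PubID, Title)⁺ = {Year, PubID, Title}, which is a superkey of neither fragment — lossy.
Dependency preservation: every FD's attributes lie within a single fragment, so each can be enforced locally — preserved.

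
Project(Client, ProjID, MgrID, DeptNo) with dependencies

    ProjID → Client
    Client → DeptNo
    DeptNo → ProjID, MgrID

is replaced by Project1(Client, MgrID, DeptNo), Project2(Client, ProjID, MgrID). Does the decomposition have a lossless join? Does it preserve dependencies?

lossless and dependency-preserving

Lossless test: (Client, MgrID)⁺ = {Client, ProjID, MgrID, DeptNo}, which contains all of one fragment — lossless.
Dependency preservation: DeptNo → ProjID, MgrID is not contained in any single fragment, but the restricted closure of its left-hand side across the fragments still reaches the right-hand side; the remaining FDs each lie inside some fragment. All dependencies are preserved.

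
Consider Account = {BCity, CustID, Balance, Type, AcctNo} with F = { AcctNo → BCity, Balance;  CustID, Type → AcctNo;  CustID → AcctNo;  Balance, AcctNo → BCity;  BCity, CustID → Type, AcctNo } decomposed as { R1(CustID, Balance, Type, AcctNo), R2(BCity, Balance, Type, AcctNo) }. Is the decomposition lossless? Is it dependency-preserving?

Lossless test: (Balance, Type, AcctNo)⁺ = {BCity, Balance, Type, AcctNo}, which contains all of one fragment — lossless.
Dependency preservation: BCity, CustID → Type, AcctNo is not contained in any single fragment, but the restricted closure of its left-hand side across the fragments still reaches the right-hand side; the remaining FDs each lie inside some fragment. All dependencies are preserved.

lossless and dependency-preserving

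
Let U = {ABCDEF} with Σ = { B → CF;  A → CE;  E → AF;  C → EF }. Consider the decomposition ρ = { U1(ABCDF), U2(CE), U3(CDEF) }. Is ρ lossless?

Chase test. Columns are ABCDEF; row i has aⱼ where attribute j ∈ Ui, else bᵢⱼ.
Initial tableau (one row per fragment):
  row 1: a1 a2 a3 a4 b15 a6
  row 2: b21 b22 a3 b24 a5 b26
  row 3: b31 b32 a3 a4 a5 a6
Rows 2 and 3 agree on E; apply E→AF and equate their AF entries.
Rows 1 and 2 agree on C; apply C→EF and equate their EF entries.
Rows 1 and 2 agree on E; apply E→AF and equate their AF entries.
Row 1 is now all distinguished symbols — the join is lossless.

Yes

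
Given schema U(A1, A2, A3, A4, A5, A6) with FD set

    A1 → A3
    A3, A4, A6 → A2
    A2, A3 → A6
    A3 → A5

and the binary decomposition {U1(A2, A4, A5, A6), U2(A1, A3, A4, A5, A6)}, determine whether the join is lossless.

No

Common attributes: U1 ∩ U2 = {A4, A5, A6}.
No dependency enlarges {A4, A5, A6}, so (A4, A5, A6)⁺ = {A4, A5, A6}.
The closure contains neither all of U1 = {A2, A4, A5, A6} nor all of U2 = {A1, A3, A4, A5, A6}, so the common attributes are not a superkey of either fragment. The join is lossy.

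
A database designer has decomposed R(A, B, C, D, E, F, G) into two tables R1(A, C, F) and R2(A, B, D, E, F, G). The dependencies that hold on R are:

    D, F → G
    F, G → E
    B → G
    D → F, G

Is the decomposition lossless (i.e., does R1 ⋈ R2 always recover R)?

Common attributes: R1 ∩ R2 = {A, F}.
No dependency enlarges {A, F}, so (A, F)⁺ = {A, F}.
The closure contains neither all of R1 = {A, C, F} nor all of R2 = {A, B, D, E, F, G}, so the common attributes are not a superkey of either fragment. The join is lossy.

No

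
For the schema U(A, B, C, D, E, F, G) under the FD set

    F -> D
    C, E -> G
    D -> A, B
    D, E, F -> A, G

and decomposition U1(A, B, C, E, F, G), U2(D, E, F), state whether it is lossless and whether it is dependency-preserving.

lossless but not dependency-preserving

Lossless test: (E, F)⁺ = {A, B, D, E, F, G}, which contains all of one fragment — lossless.
Dependency preservation: the restricted closure of {D} across the fragments never reaches {A, B}, so D → A, B cannot be enforced without a join — not preserved.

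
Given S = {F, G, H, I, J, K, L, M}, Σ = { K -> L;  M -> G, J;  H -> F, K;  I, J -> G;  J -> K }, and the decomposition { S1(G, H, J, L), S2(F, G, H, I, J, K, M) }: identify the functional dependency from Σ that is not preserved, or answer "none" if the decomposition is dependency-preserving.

K -> L

Check K → L: no single fragment contains all of {K, L}, and the restricted closure of {K} across the fragments never reaches {L}.
M → G, J is preserved.
H → F, K is preserved.
I, J → G is preserved.
J → K is preserved.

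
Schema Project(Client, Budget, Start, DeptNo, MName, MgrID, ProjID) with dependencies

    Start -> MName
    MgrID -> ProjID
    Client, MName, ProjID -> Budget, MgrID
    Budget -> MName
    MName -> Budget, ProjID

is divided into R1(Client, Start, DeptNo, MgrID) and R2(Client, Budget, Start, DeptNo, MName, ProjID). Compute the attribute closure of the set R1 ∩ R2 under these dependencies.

R1 ∩ R2 = {Client, Start, DeptNo}.
Start → MName applies, adding MName
MName → Budget, ProjID applies, adding Budget, ProjID
Client, MName, ProjID → Budget, MgrID applies, adding MgrID
Closure: {Client, Budget, Start, DeptNo, MName, MgrID, ProjID}.

Client, Budget, Start, DeptNo, MName, MgrID, ProjID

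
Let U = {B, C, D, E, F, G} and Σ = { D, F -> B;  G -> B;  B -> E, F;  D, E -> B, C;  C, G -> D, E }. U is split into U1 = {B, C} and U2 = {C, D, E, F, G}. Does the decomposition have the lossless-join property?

No

Common attributes: U1 ∩ U2 = {C}.
No dependency enlarges {C}, so (C)⁺ = {C}.
The closure contains neither all of U1 = {B, C} nor all of U2 = {C, D, E, F, G}, so the common attributes are not a superkey of either fragment. The join is lossy.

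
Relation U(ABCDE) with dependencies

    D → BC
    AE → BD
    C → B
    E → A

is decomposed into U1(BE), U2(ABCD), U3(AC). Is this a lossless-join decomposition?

No

Chase test. Columns are ABCDE; row i has aⱼ where attribute j ∈ Ui, else bᵢⱼ.
Initial tableau (one row per fragment):
  row 1: b11 a2 b13 b14 a5
  row 2: a1 a2 a3 a4 b25
  row 3: a1 b32 a3 b34 b35
Rows 2 and 3 agree on C; apply C→B and equate their B entries.
No row becomes fully distinguished — the join is lossy.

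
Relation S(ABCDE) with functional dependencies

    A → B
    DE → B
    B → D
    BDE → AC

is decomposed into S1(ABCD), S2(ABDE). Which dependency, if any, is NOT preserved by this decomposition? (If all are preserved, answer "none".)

Check BDE → AC: no single fragment contains all of {ABCDE}, and the restricted closure of {BDE} across the fragments never reaches {AC}.
A → B is preserved.
DE → B is preserved.
B → D is preserved.

BDE → AC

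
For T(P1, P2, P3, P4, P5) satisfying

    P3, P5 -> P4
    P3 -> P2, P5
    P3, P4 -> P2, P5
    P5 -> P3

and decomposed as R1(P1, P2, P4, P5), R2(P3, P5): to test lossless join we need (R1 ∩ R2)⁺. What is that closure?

R1 ∩ R2 = {P5}.
P5 → P3 applies, adding P3
P3, P5 → P4 applies, adding P4
P3 → P2, P5 applies, adding P2
Closure: {P2, P3, P4, P5}.

P2, P3, P4, P5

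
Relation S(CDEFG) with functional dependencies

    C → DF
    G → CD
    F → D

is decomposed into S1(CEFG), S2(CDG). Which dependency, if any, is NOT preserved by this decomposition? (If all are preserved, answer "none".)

Check F → D: no single fragment contains all of {DF}, and the restricted closure of {F} across the fragments never reaches {D}.
C → DF is preserved.
G → CD is preserved.

F → D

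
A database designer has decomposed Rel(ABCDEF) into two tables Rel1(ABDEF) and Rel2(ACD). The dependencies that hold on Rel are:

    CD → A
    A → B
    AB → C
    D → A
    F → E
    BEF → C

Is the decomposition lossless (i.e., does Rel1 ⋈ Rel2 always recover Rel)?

Common attributes: Rel1 ∩ Rel2 = {AD}.
Closure of {AD}: A → B applies, adding B; AB → C applies, adding C. So (AD)⁺ = {ABCD}.
This closure contains every attribute of Rel2, so Rel1 ∩ Rel2 → Rel2. The join is lossless.

Yes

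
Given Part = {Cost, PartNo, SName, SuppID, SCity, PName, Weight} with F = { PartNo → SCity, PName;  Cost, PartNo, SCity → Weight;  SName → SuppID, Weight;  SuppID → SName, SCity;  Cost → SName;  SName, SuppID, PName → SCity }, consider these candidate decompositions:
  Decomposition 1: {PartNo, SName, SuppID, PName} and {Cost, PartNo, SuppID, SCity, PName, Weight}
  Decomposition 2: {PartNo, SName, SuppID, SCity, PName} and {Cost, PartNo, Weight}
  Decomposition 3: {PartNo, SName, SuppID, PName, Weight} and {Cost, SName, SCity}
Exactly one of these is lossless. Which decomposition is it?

Decomposition 1

Decomposition 1: common = {PartNo, SuppID, PName}, closure = {PartNo, SName, SuppID, SCity, PName, Weight} → lossless.
Decomposition 2: common = {PartNo}, closure = {PartNo, SCity, PName} → lossy.
Decomposition 3: common = {SName}, closure = {SName, SuppID, SCity, Weight} → lossy.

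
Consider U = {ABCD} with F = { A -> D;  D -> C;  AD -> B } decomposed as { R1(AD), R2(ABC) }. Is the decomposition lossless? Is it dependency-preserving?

Lossless test: (A)⁺ = {ABCD}, which contains all of one fragment — lossless.
Dependency preservation: the restricted closure of {D} across the fragments never reaches {C}, so D → C cannot be enforced without a join — not preserved.

lossless but not dependency-preserving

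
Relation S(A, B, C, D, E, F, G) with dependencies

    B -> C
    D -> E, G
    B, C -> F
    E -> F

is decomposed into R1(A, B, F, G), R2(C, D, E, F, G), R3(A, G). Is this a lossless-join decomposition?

No

Chase test. Columns are A, B, C, D, E, F, G; row i has aⱼ where attribute j ∈ Ri, else bᵢⱼ.
Initial tableau (one row per fragment):
  row 1: a1 a2 b13 b14 b15 a6 a7
  row 2: b21 b22 a3 a4 a5 a6 a7
  row 3: a1 b32 b33 b34 b35 b36 a7
No row becomes fully distinguished — the join is lossy.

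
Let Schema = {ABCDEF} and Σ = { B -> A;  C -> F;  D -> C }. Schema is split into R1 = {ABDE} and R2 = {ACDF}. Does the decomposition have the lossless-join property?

Yes

Common attributes: R1 ∩ R2 = {AD}.
Closure of {AD}: D → C applies, adding C; C → F applies, adding F. So (AD)⁺ = {ACDF}.
This closure contains every attribute of R2, so R1 ∩ R2 → R2. The join is lossless.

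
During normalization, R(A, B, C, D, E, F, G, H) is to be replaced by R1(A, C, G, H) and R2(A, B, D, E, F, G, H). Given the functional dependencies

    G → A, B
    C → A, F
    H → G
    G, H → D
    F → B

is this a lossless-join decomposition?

Common attributes: R1 ∩ R2 = {A, G, H}.
Closure of {A, G, H}: G → A, B applies, adding B; G, H → D applies, adding D. So (A, G, H)⁺ = {A, B, D, G, H}.
The closure contains neither all of R1 = {A, C, G, H} nor all of R2 = {A, B, D, E, F, G, H}, so the common attributes are not a superkey of either fragment. The join is lossy.

No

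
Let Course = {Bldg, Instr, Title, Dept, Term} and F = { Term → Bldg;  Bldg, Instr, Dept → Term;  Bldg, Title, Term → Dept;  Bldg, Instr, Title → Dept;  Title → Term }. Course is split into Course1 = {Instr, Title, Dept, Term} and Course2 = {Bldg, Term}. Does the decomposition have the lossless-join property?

Yes

Common attributes: Course1 ∩ Course2 = {Term}.
Closure of {Term}: Term → Bldg applies, adding Bldg. So (Term)⁺ = {Bldg, Term}.
This closure contains every attribute of Course2, so Course1 ∩ Course2 → Course2. The join is lossless.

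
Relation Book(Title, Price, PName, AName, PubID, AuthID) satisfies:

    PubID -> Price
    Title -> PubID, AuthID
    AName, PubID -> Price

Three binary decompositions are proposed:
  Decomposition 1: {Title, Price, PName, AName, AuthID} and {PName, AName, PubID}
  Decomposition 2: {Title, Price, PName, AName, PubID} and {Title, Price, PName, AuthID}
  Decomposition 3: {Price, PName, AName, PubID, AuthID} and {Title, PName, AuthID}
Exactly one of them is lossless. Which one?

Decomposition 2

Decomposition 1: common = {PName, AName}, closure = {PName, AName} → lossy.
Decomposition 2: common = {Title, Price, PName}, closure = {Title, Price, PName, PubID, AuthID} → lossless.
Decomposition 3: common = {PName, AuthID}, closure = {PName, AuthID} → lossy.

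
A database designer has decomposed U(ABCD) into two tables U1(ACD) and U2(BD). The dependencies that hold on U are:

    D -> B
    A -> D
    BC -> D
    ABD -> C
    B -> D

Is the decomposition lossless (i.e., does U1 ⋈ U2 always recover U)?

Yes

Common attributes: U1 ∩ U2 = {D}.
Closure of {D}: D → B applies, adding B. So (D)⁺ = {BD}.
This closure contains every attribute of U2, so U1 ∩ U2 → U2. The join is lossless.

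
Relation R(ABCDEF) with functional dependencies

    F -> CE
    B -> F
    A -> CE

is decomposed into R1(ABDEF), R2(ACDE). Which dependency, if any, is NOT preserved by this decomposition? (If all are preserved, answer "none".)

Check F → CE: no single fragment contains all of {CEF}, and the restricted closure of {F} across the fragments never reaches {CE}.
B → F is preserved.
A → CE is preserved.

F -> CE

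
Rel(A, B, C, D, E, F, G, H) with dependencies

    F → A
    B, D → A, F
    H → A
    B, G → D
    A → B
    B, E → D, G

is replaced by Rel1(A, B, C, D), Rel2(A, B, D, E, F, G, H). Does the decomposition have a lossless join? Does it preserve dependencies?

Lossless test: (A, B, D)⁺ = {A, B, D, F}, which is a superkey of neither fragment — lossy.
Dependency preservation: every FD's attributes lie within a single fragment, so each can be enforced locally — preserved.

lossy but dependency-preserving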